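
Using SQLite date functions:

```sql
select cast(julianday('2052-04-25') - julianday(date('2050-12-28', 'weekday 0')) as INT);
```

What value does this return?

480

`weekday 0` advances to the next Sunday; 2050-12-28 is a Wednesday, so it moves forward to 2051-01-01.
30 days remain in January 2051 after the 1st (31 − 1).
Full months from February 2051 through March 2052 contribute their day counts.
Then 25 days into April 2052.
Total: 30 + 28 + 31 + 30 + 31 + 30 + 31 + 31 + 30 + 31 + 30 + 31 + 31 + 29 + 31 + 25 = 480.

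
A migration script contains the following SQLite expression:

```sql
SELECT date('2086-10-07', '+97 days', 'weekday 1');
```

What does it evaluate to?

2087-01-13

Applying '+97 days' to 2086-10-07: counting 97 days forward gives 2087-01-12.
`weekday 1` advances to the next Monday; 2087-01-12 is a Sunday, so it moves forward to 2087-01-13.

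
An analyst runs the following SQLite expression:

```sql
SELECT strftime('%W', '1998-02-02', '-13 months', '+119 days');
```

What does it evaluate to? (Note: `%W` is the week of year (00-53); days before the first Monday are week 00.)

First apply '-13 months', '+119 days': 1998-02-02 → 1997-05-01.
1997-05-01 is a Thursday. SQLite's %W counts Mondays since the year started; the result is 17.

17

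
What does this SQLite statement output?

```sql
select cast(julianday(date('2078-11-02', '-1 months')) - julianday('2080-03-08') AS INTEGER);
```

Adding -1 month to 2078-11-02 gives 2078-10-02.
29 days remain in October 2078 after the 2nd (31 − 2).
Full months from November 2078 through February 2080 contribute their day counts.
Then 8 days into March 2080.
Total: 29 + 30 + 31 + 31 + 28 + 31 + 30 + 31 + 30 + 31 + 31 + 30 + 31 + 30 + 31 + 31 + 29 + 8 = 523.
The subtraction is earlier − later, so the result is −523 → -523.

-523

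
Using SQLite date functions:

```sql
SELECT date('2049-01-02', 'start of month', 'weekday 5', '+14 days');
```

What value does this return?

2049-01-15

`start of month` rewinds 2049-01-02 to 2049-01-01.
`weekday 5` advances to the next Friday; 2049-01-01 is already a Friday, so it stays at 2049-01-01.
Advancing 14 more days within January lands on 2049-01-15.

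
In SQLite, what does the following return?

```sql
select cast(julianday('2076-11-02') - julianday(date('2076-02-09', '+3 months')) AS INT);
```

177

Adding +3 months to 2076-02-09 gives 2076-05-09.
22 days remain in May 2076 after the 9th (31 − 9).
June 2076: 30 days.
July 2076: 31 days.
August 2076: 31 days.
September 2076: 30 days.
October 2076: 31 days.
Then 2 days into November 2076.
Total: 22 + 30 + 31 + 31 + 30 + 31 + 2 = 177.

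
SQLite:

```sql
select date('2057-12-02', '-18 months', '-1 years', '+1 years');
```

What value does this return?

Adding -18 months to 2057-12-02 gives 2056-06-02.
Adding -1 year to 2056-06-02 gives 2055-06-02.
Adding +1 year to 2055-06-02 gives 2056-06-02.

2056-06-02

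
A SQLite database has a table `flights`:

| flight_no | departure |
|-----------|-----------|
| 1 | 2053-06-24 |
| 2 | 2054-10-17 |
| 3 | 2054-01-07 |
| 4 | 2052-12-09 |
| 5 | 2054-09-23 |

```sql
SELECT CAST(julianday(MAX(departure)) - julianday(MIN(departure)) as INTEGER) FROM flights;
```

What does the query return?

677

MIN = 2052-12-09, MAX = 2054-10-17.
22 days remain in December 2052 after the 9th (31 − 9).
Full months from January 2053 through September 2054 contribute their day counts.
Then 17 days into October 2054.
Total: 22 + 31 + 28 + 31 + 30 + 31 + 30 + 31 + 31 + 30 + 31 + 30 + 31 + 31 + 28 + 31 + 30 + 31 + 30 + 31 + 31 + 30 + 17 = 677.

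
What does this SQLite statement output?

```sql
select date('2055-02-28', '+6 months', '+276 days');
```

Adding +6 months to 2055-02-28 gives 2055-08-28.
Applying '+276 days' to 2055-08-28: counting 276 days forward gives 2056-05-30.

2056-05-30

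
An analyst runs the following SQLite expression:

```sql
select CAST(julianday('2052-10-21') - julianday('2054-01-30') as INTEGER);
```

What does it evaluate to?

-466

10 days remain in October 2052 after the 21st (31 − 21).
Full months from November 2052 through December 2053 contribute their day counts.
Then 30 days into January 2054.
Total: 10 + 30 + 31 + 31 + 28 + 31 + 30 + 31 + 30 + 31 + 31 + 30 + 31 + 30 + 31 + 30 = 466.
The subtraction is earlier − later, so the result is −466 → -466.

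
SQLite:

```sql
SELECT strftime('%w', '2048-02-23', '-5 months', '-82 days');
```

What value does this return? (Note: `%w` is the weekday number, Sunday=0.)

3

First apply '-5 months', '-82 days': 2048-02-23 → 2047-07-03.
2047-07-03 is a Wednesday; with Sunday=0 that is 3.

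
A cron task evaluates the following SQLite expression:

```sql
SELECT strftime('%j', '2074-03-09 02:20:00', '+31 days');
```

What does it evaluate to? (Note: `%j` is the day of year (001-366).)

First apply '+31 days': 2074-03-09 02:20:00 → 2074-04-09 02:20:00.
Day-of-year for 2074-04-09: days since 2074-01-01 inclusive = 99, zero-padded to 099.

099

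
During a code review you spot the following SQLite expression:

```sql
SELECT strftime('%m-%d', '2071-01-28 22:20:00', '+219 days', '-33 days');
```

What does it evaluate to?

08-02

First apply '+219 days', '-33 days': 2071-01-28 22:20:00 → 2071-08-02 22:20:00.
`%m-%d` extracts the month-day: 08-02.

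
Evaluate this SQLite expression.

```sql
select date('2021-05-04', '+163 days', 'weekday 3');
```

Applying '+163 days' to 2021-05-04: counting 163 days forward gives 2021-10-14.
`weekday 3` advances to the next Wednesday; 2021-10-14 is a Thursday, so it moves forward to 2021-10-20.

2021-10-20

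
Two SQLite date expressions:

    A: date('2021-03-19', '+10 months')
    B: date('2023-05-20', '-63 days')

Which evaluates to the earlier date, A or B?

A = 2022-01-19.
B = 2023-03-18.
A is earlier.

A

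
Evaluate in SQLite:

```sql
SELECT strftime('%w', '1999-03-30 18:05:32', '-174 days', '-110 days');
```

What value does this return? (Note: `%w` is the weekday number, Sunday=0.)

5

First apply '-174 days', '-110 days': 1999-03-30 18:05:32 → 1998-06-19 18:05:32.
1998-06-19 is a Friday; with Sunday=0 that is 5.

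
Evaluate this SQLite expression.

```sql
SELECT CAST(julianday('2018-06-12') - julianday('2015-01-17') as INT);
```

1242

14 days remain in January 2015 after the 17th (31 − 17).
Full months from February 2015 through May 2018 contribute their day counts.
Then 12 days into June 2018.
Total: 14 + 28 + 31 + 30 + 31 + 30 + 31 + 31 + 30 + 31 + 30 + 31 + 31 + 29 + 31 + 30 + 31 + 30 + 31 + 31 + 30 + 31 + 30 + 31 + 31 + 28 + 31 + 30 + 31 + 30 + 31 + 31 + 30 + 31 + 30 + 31 + 31 + 28 + 31 + 30 + 31 + 12 = 1242.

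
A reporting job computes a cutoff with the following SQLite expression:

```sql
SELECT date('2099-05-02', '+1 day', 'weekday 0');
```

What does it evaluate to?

2099-05-03

Advancing 1 more day within May lands on 2099-05-03.
`weekday 0` advances to the next Sunday; 2099-05-03 is already a Sunday, so it stays at 2099-05-03.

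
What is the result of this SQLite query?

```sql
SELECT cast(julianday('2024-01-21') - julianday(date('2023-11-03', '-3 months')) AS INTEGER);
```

Adding -3 months to 2023-11-03 gives 2023-08-03.
28 days remain in August 2023 after the 3rd (31 − 3).
September 2023: 30 days.
October 2023: 31 days.
November 2023: 30 days.
December 2023: 31 days.
Then 21 days into January 2024.
Total: 28 + 30 + 31 + 30 + 31 + 21 = 171.

171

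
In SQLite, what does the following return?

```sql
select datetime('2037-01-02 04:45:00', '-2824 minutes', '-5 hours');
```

2824 minutes = 47h 4m; -2824 minutes from 2037-01-02 04:45:00 is 2036-12-31 05:41:00 (crosses midnight).
-5 hours from 2036-12-31 05:41:00 is 2036-12-31 00:41:00.

2036-12-31 00:41:00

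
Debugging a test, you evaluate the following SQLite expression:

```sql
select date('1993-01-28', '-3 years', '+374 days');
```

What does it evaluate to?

1991-02-06

Adding -3 years to 1993-01-28 gives 1990-01-28.
Applying '+374 days' to 1990-01-28: counting 374 days forward gives 1991-02-06.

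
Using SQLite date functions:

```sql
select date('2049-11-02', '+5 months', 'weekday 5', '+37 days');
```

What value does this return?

2050-05-15

Adding +5 months to 2049-11-02 gives 2050-04-02.
`weekday 5` advances to the next Friday; 2050-04-02 is a Saturday, so it moves forward to 2050-04-08.
April 2050 has 30 days; 22 remain after the 8th, so 23 days reach 2050-05-01.
Advancing 14 more days within May lands on 2050-05-15.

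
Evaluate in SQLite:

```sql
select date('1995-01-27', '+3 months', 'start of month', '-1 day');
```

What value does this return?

Adding +3 months to 1995-01-27 gives 1995-04-27.
`start of month` rewinds 1995-04-27 to 1995-04-01.
Going back 1 day from 1995-04-01 reaches 1995-03-31 (last day of March, 31 days).

1995-03-31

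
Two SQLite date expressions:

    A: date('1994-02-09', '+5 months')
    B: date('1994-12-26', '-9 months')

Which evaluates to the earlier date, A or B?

B

A = 1994-07-09.
B = 1994-03-26.
B is earlier.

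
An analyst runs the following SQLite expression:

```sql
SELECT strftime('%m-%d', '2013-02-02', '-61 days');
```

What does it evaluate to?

First apply '-61 days': 2013-02-02 → 2012-12-03.
`%m-%d` extracts the month-day: 12-03.

12-03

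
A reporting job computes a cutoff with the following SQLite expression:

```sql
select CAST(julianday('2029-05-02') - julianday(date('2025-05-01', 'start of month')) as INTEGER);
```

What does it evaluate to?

`start of month` rewinds 2025-05-01 to 2025-05-01.
30 days remain in May 2025 after the 1st (31 − 1).
Full months from June 2025 through April 2029 contribute their day counts.
Then 2 days into May 2029.
Total: 30 + 30 + 31 + 31 + 30 + 31 + 30 + 31 + 31 + 28 + 31 + 30 + 31 + 30 + 31 + 31 + 30 + 31 + 30 + 31 + 31 + 28 + 31 + 30 + 31 + 30 + 31 + 31 + 30 + 31 + 30 + 31 + 31 + 29 + 31 + 30 + 31 + 30 + 31 + 31 + 30 + 31 + 30 + 31 + 31 + 28 + 31 + 30 + 2 = 1462.

1462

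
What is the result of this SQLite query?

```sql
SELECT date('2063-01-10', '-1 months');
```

2062-12-10

Adding -1 month to 2063-01-10 gives 2062-12-10.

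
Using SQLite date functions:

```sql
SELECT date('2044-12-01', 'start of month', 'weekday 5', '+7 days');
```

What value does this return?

2044-12-09

`start of month` rewinds 2044-12-01 to 2044-12-01.
`weekday 5` advances to the next Friday; 2044-12-01 is a Thursday, so it moves forward to 2044-12-02.
Advancing 7 more days within December lands on 2044-12-09.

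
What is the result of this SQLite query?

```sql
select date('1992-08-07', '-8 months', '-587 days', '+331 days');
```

1991-03-26

Adding -8 months to 1992-08-07 gives 1991-12-07.
Applying '-587 days' to 1991-12-07: counting 587 days back gives 1990-04-29.
Applying '+331 days' to 1990-04-29: counting 331 days forward gives 1991-03-26.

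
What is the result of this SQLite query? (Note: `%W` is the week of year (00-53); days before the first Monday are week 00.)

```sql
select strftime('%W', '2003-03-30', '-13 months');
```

08

First apply '-13 months': 2003-03-30 → 2002-03-02.
2002-03-02 is a Saturday. SQLite's %W counts Mondays since the year started; the result is 08.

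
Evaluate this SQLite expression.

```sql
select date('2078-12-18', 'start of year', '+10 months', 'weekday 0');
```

2078-11-06

`start of year` rewinds 2078-12-18 to 2078-01-01.
Adding +10 months to 2078-01-01 gives 2078-11-01.
`weekday 0` advances to the next Sunday; 2078-11-01 is a Tuesday, so it moves forward to 2078-11-06.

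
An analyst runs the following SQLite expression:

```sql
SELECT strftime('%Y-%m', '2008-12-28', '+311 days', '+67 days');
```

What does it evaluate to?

First apply '+311 days', '+67 days': 2008-12-28 → 2010-01-10.
`%Y-%m` extracts the year-month: 2010-01.

2010-01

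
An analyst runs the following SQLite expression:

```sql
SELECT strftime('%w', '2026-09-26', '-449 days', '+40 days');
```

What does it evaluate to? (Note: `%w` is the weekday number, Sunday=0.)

3

First apply '-449 days', '+40 days': 2026-09-26 → 2025-08-13.
2025-08-13 is a Wednesday; with Sunday=0 that is 3.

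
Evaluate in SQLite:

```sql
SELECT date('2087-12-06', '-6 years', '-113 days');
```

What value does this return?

Adding -6 years to 2087-12-06 gives 2081-12-06.
Applying '-113 days' to 2081-12-06: counting 113 days back gives 2081-08-15.

2081-08-15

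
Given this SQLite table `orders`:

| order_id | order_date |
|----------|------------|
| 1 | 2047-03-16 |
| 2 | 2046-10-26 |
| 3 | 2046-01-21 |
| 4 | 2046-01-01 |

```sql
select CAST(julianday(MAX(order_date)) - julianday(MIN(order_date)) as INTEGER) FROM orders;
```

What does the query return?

439

MIN = 2046-01-01, MAX = 2047-03-16.
30 days remain in January 2046 after the 1st (31 − 1).
Full months from February 2046 through February 2047 contribute their day counts.
Then 16 days into March 2047.
Total: 30 + 28 + 31 + 30 + 31 + 30 + 31 + 31 + 30 + 31 + 30 + 31 + 31 + 28 + 16 = 439.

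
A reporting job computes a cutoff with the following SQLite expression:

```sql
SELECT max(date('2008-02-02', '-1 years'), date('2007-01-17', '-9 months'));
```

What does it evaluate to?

2007-02-02

date('2008-02-02', '-1 years') → 2007-02-02.
date('2007-01-17', '-9 months') → 2006-04-17.
Later of the two is 2007-02-02.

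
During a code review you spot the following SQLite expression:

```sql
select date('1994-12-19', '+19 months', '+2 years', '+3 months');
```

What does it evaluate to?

Adding +19 months to 1994-12-19 gives 1996-07-19.
Adding +2 years to 1996-07-19 gives 1998-07-19.
Adding +3 months to 1998-07-19 gives 1998-10-19.

1998-10-19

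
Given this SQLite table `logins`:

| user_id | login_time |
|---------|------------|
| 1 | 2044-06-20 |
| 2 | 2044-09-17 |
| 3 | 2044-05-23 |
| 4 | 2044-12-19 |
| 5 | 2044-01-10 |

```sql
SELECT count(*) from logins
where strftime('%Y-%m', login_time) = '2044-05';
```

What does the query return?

1

Rows with year-month 2044-05: 2044-05-23 → 1.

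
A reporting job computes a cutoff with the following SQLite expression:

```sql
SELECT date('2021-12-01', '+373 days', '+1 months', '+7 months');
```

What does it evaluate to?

2023-08-09

Applying '+373 days' to 2021-12-01: counting 373 days forward gives 2022-12-09.
Adding +1 month to 2022-12-09 gives 2023-01-09.
Adding +7 months to 2023-01-09 gives 2023-08-09.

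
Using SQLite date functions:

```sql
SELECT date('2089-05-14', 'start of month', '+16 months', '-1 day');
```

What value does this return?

`start of month` rewinds 2089-05-14 to 2089-05-01.
Adding +16 months to 2089-05-01 gives 2090-09-01.
Going back 1 day from 2090-09-01 reaches 2090-08-31 (last day of August, 31 days).

2090-08-31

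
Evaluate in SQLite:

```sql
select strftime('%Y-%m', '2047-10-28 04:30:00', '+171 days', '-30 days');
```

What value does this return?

First apply '+171 days', '-30 days': 2047-10-28 04:30:00 → 2048-03-17 04:30:00.
`%Y-%m` extracts the year-month: 2048-03.

2048-03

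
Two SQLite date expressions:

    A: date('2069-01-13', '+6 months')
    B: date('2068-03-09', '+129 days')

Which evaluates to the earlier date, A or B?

A = 2069-07-13.
B = 2068-07-16.
B is earlier.

B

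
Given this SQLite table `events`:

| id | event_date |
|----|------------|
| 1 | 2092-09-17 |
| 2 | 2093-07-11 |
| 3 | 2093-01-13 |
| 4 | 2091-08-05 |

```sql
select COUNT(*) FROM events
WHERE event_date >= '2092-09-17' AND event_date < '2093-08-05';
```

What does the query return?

3

Rows in [2092-09-17, 2093-08-05): 2092-09-17, 2093-07-11, 2093-01-13 → 3 rows.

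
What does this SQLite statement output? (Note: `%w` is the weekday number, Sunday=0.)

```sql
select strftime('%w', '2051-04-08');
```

2051-04-08 is a Saturday; with Sunday=0 that is 6.

6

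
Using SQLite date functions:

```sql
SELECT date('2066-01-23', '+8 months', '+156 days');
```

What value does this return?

Adding +8 months to 2066-01-23 gives 2066-09-23.
Applying '+156 days' to 2066-09-23: counting 156 days forward gives 2067-02-26.

2067-02-26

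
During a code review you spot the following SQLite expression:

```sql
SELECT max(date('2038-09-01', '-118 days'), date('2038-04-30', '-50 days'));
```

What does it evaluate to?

2038-05-06

date('2038-09-01', '-118 days') → 2038-05-06.
date('2038-04-30', '-50 days') → 2038-03-11.
Later of the two is 2038-05-06.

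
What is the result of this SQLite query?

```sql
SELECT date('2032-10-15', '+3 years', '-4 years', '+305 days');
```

2032-08-15

Adding +3 years to 2032-10-15 gives 2035-10-15.
Adding -4 years to 2035-10-15 gives 2031-10-15.
Applying '+305 days' to 2031-10-15: counting 305 days forward gives 2032-08-15.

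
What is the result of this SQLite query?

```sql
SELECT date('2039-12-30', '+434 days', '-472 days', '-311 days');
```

Applying '+434 days' to 2039-12-30: counting 434 days forward gives 2041-03-08.
Applying '-472 days' to 2041-03-08: counting 472 days back gives 2039-11-22.
Applying '-311 days' to 2039-11-22: counting 311 days back gives 2039-01-15.

2039-01-15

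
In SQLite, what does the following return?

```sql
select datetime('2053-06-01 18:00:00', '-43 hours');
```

2053-05-30 23:00:00

-43 hours from 2053-06-01 18:00:00 is 2053-05-30 23:00:00 (crosses midnight).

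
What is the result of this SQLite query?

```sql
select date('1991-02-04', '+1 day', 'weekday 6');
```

1991-02-09

Advancing 1 more day within February lands on 1991-02-05.
`weekday 6` advances to the next Saturday; 1991-02-05 is a Tuesday, so it moves forward to 1991-02-09.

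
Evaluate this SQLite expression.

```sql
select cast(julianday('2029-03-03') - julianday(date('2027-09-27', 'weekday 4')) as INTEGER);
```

520

`weekday 4` advances to the next Thursday; 2027-09-27 is a Monday, so it moves forward to 2027-09-30.
0 days remain in September 2027 after the 30th (30 − 30).
Full months from October 2027 through February 2029 contribute their day counts.
Then 3 days into March 2029.
Total: 0 + 31 + 30 + 31 + 31 + 29 + 31 + 30 + 31 + 30 + 31 + 31 + 30 + 31 + 30 + 31 + 31 + 28 + 3 = 520.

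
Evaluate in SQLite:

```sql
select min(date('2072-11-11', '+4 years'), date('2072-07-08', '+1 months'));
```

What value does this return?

2072-08-08

date('2072-11-11', '+4 years') → 2076-11-11.
date('2072-07-08', '+1 months') → 2072-08-08.
Earlier of the two is 2072-08-08.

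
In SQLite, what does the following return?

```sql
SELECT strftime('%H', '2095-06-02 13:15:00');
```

`%H` extracts the 2-digit hour (00-23): 13.

13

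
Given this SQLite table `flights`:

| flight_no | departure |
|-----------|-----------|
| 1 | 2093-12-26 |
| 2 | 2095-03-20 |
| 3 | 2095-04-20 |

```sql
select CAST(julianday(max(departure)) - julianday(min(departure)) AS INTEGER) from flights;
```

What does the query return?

MIN = 2093-12-26, MAX = 2095-04-20.
5 days remain in December 2093 after the 26th (31 − 26).
Full months from January 2094 through March 2095 contribute their day counts.
Then 20 days into April 2095.
Total: 5 + 31 + 28 + 31 + 30 + 31 + 30 + 31 + 31 + 30 + 31 + 30 + 31 + 31 + 28 + 31 + 20 = 480.

480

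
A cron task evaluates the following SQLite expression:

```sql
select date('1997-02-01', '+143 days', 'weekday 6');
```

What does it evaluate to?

1997-06-28

Applying '+143 days' to 1997-02-01: counting 143 days forward gives 1997-06-24.
`weekday 6` advances to the next Saturday; 1997-06-24 is a Tuesday, so it moves forward to 1997-06-28.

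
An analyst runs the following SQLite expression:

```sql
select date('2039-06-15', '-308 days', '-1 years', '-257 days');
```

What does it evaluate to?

Applying '-308 days' to 2039-06-15: counting 308 days back gives 2038-08-11.
Adding -1 year to 2038-08-11 gives 2037-08-11.
Applying '-257 days' to 2037-08-11: counting 257 days back gives 2036-11-27.

2036-11-27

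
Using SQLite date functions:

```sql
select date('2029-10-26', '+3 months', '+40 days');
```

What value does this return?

Adding +3 months to 2029-10-26 gives 2030-01-26.
January 2030 has 31 days; 5 remain after the 26th, so 6 days reach 2030-02-01.
February 2030 has 28 days; 27 remain after the 1st, so 28 days reach 2030-03-01.
Advancing 6 more days within March lands on 2030-03-07.

2030-03-07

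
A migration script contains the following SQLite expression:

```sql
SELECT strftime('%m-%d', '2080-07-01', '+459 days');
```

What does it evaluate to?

First apply '+459 days': 2080-07-01 → 2081-10-03.
`%m-%d` extracts the month-day: 10-03.

10-03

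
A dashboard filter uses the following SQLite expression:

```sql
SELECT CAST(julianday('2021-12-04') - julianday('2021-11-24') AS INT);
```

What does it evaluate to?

6 days remain in November 2021 after the 24th (30 − 24).
Then 4 days into December 2021.
Total: 6 + 4 = 10.

10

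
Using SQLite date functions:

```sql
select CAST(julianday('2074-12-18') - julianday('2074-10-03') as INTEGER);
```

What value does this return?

76

28 days remain in October 2074 after the 3rd (31 − 3).
November 2074: 30 days.
Then 18 days into December 2074.
Total: 28 + 30 + 18 = 76.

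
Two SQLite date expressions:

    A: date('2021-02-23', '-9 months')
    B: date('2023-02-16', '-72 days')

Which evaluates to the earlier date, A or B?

A = 2020-05-23.
B = 2022-12-06.
A is earlier.

A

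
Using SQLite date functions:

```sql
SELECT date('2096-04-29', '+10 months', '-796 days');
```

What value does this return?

Adding +10 months to 2096-04-29 targets 2097-02-29. February 2097 has only 28 days, so SQLite normalizes the 1-day overflow forward to 2097-03-01.
Applying '-796 days' to 2097-03-01: counting 796 days back gives 2094-12-26.

2094-12-26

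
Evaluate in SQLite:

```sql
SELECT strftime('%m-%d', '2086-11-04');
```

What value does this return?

`%m-%d` extracts the month-day: 11-04.

11-04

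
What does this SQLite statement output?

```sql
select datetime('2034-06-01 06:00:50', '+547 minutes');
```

547 minutes = 9h 7m; +547 minutes from 2034-06-01 06:00:50 is 2034-06-01 15:07:50.

2034-06-01 15:07:50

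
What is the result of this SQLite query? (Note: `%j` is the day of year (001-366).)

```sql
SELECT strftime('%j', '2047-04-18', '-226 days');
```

First apply '-226 days': 2047-04-18 → 2046-09-04.
Day-of-year for 2046-09-04: days since 2046-01-01 inclusive = 247, zero-padded to 247.

247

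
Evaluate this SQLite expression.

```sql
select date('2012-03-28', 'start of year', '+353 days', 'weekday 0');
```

2012-12-23

`start of year` rewinds 2012-03-28 to 2012-01-01.
Applying '+353 days' to 2012-01-01: counting 353 days forward gives 2012-12-19.
`weekday 0` advances to the next Sunday; 2012-12-19 is a Wednesday, so it moves forward to 2012-12-23.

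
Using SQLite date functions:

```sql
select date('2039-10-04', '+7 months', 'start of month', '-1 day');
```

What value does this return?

2040-04-30

Adding +7 months to 2039-10-04 gives 2040-05-04.
`start of month` rewinds 2040-05-04 to 2040-05-01.
Going back 1 day from 2040-05-01 reaches 2040-04-30 (last day of April, 30 days).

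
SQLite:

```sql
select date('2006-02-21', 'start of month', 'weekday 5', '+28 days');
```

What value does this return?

2006-03-03

`start of month` rewinds 2006-02-21 to 2006-02-01.
`weekday 5` advances to the next Friday; 2006-02-01 is a Wednesday, so it moves forward to 2006-02-03.
February 2006 has 28 days; 25 remain after the 3rd, so 26 days reach 2006-03-01.
Advancing 2 more days within March lands on 2006-03-03.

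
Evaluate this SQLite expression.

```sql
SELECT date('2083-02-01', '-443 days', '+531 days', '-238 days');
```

2082-09-04

Applying '-443 days' to 2083-02-01: counting 443 days back gives 2081-11-15.
Applying '+531 days' to 2081-11-15: counting 531 days forward gives 2083-04-30.
Applying '-238 days' to 2083-04-30: counting 238 days back gives 2082-09-04.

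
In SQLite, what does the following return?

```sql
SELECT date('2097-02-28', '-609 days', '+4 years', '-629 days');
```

2097-10-09

Applying '-609 days' to 2097-02-28: counting 609 days back gives 2095-06-30.
Adding +4 years to 2095-06-30 gives 2099-06-30.
Applying '-629 days' to 2099-06-30: counting 629 days back gives 2097-10-09.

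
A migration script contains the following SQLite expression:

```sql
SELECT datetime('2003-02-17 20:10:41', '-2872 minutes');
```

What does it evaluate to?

2872 minutes = 47h 52m; -2872 minutes from 2003-02-17 20:10:41 is 2003-02-15 20:18:41 (crosses midnight).

2003-02-15 20:18:41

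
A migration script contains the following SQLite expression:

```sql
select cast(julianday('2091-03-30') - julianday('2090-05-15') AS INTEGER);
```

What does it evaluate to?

16 days remain in May 2090 after the 15th (31 − 15).
Full months from June 2090 through February 2091 contribute their day counts.
Then 30 days into March 2091.
Total: 16 + 30 + 31 + 31 + 30 + 31 + 30 + 31 + 31 + 28 + 30 = 319.

319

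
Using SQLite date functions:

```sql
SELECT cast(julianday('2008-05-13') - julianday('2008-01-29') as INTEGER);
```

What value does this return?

105

2 days remain in January 2008 after the 29th (31 − 29).
February 2008: 29 days (leap year).
March 2008: 31 days.
April 2008: 30 days.
Then 13 days into May 2008.
Total: 2 + 29 + 31 + 30 + 13 = 105.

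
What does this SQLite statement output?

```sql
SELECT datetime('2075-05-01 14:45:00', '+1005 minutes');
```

1005 minutes = 16h 45m; +1005 minutes from 2075-05-01 14:45:00 is 2075-05-02 07:30:00 (crosses midnight).

2075-05-02 07:30:00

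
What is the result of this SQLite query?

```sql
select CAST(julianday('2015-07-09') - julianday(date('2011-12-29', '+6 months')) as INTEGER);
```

1105

Adding +6 months to 2011-12-29 gives 2012-06-29.
1 day remains in June 2012 after the 29th (30 − 29).
Full months from July 2012 through June 2015 contribute their day counts.
Then 9 days into July 2015.
Total: 1 + 31 + 31 + 30 + 31 + 30 + 31 + 31 + 28 + 31 + 30 + 31 + 30 + 31 + 31 + 30 + 31 + 30 + 31 + 31 + 28 + 31 + 30 + 31 + 30 + 31 + 31 + 30 + 31 + 30 + 31 + 31 + 28 + 31 + 30 + 31 + 30 + 9 = 1105.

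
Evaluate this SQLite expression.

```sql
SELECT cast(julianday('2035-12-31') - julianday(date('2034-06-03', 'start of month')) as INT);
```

578

`start of month` rewinds 2034-06-03 to 2034-06-01.
29 days remain in June 2034 after the 1st (30 − 1).
Full months from July 2034 through November 2035 contribute their day counts.
Then 31 days into December 2035.
Total: 29 + 31 + 31 + 30 + 31 + 30 + 31 + 31 + 28 + 31 + 30 + 31 + 30 + 31 + 31 + 30 + 31 + 30 + 31 = 578.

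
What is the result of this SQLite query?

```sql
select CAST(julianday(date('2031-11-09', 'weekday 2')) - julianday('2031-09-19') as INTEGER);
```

53

`weekday 2` advances to the next Tuesday; 2031-11-09 is a Sunday, so it moves forward to 2031-11-11.
11 days remain in September 2031 after the 19th (30 − 19).
October 2031: 31 days.
Then 11 days into November 2031.
Total: 11 + 31 + 11 = 53.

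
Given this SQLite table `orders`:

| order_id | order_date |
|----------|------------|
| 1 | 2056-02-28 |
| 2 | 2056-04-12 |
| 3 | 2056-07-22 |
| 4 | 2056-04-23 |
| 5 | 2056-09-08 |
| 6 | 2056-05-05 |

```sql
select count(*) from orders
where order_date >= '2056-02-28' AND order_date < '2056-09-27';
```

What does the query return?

6

Rows in [2056-02-28, 2056-09-27): 2056-02-28, 2056-04-12, 2056-07-22, 2056-04-23, 2056-09-08, 2056-05-05 → 6 rows.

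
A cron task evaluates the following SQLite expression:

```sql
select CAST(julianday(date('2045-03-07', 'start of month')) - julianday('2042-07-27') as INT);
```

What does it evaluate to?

948

`start of month` rewinds 2045-03-07 to 2045-03-01.
4 days remain in July 2042 after the 27th (31 − 27).
Full months from August 2042 through February 2045 contribute their day counts.
Then 1 day into March 2045.
Total: 4 + 31 + 30 + 31 + 30 + 31 + 31 + 28 + 31 + 30 + 31 + 30 + 31 + 31 + 30 + 31 + 30 + 31 + 31 + 29 + 31 + 30 + 31 + 30 + 31 + 31 + 30 + 31 + 30 + 31 + 31 + 28 + 1 = 948.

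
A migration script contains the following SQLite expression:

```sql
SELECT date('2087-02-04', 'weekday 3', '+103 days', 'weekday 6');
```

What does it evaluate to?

`weekday 3` advances to the next Wednesday; 2087-02-04 is a Tuesday, so it moves forward to 2087-02-05.
Applying '+103 days' to 2087-02-05: counting 103 days forward gives 2087-05-19.
`weekday 6` advances to the next Saturday; 2087-05-19 is a Monday, so it moves forward to 2087-05-24.

2087-05-24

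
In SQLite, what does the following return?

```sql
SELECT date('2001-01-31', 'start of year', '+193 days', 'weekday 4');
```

2001-07-19

`start of year` rewinds 2001-01-31 to 2001-01-01.
Applying '+193 days' to 2001-01-01: counting 193 days forward gives 2001-07-13.
`weekday 4` advances to the next Thursday; 2001-07-13 is a Friday, so it moves forward to 2001-07-19.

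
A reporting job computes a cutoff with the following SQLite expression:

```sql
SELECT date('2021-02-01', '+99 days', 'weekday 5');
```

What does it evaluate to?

Applying '+99 days' to 2021-02-01: counting 99 days forward gives 2021-05-11.
`weekday 5` advances to the next Friday; 2021-05-11 is a Tuesday, so it moves forward to 2021-05-14.

2021-05-14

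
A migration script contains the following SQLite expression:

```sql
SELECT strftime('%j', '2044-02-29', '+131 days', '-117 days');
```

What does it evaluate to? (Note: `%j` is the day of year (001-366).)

074

First apply '+131 days', '-117 days': 2044-02-29 → 2044-03-14.
Day-of-year for 2044-03-14: days since 2044-01-01 inclusive = 74, zero-padded to 074.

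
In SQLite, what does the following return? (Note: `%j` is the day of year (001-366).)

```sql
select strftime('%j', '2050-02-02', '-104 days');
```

294

First apply '-104 days': 2050-02-02 → 2049-10-21.
Day-of-year for 2049-10-21: days since 2049-01-01 inclusive = 294, zero-padded to 294.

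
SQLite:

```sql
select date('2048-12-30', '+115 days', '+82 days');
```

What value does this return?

Applying '+115 days' to 2048-12-30: counting 115 days forward gives 2049-04-24.
Applying '+82 days' to 2049-04-24: counting 82 days forward gives 2049-07-15.

2049-07-15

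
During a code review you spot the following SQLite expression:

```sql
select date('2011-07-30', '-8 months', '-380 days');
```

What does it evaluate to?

2009-11-15

Adding -8 months to 2011-07-30 gives 2010-11-30.
Applying '-380 days' to 2010-11-30: counting 380 days back gives 2009-11-15.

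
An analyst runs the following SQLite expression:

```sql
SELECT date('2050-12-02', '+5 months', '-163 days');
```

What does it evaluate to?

Adding +5 months to 2050-12-02 gives 2051-05-02.
Applying '-163 days' to 2051-05-02: counting 163 days back gives 2050-11-20.

2050-11-20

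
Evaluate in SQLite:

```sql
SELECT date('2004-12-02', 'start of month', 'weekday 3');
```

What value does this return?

2004-12-01

`start of month` rewinds 2004-12-02 to 2004-12-01.
`weekday 3` advances to the next Wednesday; 2004-12-01 is already a Wednesday, so it stays at 2004-12-01.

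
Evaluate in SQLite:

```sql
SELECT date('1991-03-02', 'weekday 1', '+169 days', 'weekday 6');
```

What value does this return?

1991-08-24

`weekday 1` advances to the next Monday; 1991-03-02 is a Saturday, so it moves forward to 1991-03-04.
Applying '+169 days' to 1991-03-04: counting 169 days forward gives 1991-08-20.
`weekday 6` advances to the next Saturday; 1991-08-20 is a Tuesday, so it moves forward to 1991-08-24.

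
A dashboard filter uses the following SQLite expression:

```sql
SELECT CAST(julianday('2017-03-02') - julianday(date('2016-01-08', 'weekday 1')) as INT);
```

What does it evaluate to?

416

`weekday 1` advances to the next Monday; 2016-01-08 is a Friday, so it moves forward to 2016-01-11.
20 days remain in January 2016 after the 11th (31 − 11).
Full months from February 2016 through February 2017 contribute their day counts.
Then 2 days into March 2017.
Total: 20 + 29 + 31 + 30 + 31 + 30 + 31 + 31 + 30 + 31 + 30 + 31 + 31 + 28 + 2 = 416.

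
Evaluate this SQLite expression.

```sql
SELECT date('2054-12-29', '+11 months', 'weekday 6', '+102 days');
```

Adding +11 months to 2054-12-29 gives 2055-11-29.
`weekday 6` advances to the next Saturday; 2055-11-29 is a Monday, so it moves forward to 2055-12-04.
Applying '+102 days' to 2055-12-04: counting 102 days forward gives 2056-03-15.

2056-03-15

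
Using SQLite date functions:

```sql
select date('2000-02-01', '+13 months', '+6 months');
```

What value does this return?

Adding +13 months to 2000-02-01 gives 2001-03-01.
Adding +6 months to 2001-03-01 gives 2001-09-01.

2001-09-01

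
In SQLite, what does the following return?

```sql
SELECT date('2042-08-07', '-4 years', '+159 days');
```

Adding -4 years to 2042-08-07 gives 2038-08-07.
Applying '+159 days' to 2038-08-07: counting 159 days forward gives 2039-01-13.

2039-01-13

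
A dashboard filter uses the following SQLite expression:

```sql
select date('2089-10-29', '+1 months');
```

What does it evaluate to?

Adding +1 month to 2089-10-29 gives 2089-11-29.

2089-11-29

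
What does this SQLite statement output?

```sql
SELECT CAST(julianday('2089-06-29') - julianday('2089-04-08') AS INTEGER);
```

82

22 days remain in April 2089 after the 8th (30 − 8).
May 2089: 31 days.
Then 29 days into June 2089.
Total: 22 + 31 + 29 = 82.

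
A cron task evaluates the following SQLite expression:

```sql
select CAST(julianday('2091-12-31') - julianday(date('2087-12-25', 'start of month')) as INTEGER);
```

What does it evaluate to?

`start of month` rewinds 2087-12-25 to 2087-12-01.
30 days remain in December 2087 after the 1st (31 − 1).
Full months from January 2088 through November 2091 contribute their day counts.
Then 31 days into December 2091.
Total: 30 + 31 + 29 + 31 + 30 + 31 + 30 + 31 + 31 + 30 + 31 + 30 + 31 + 31 + 28 + 31 + 30 + 31 + 30 + 31 + 31 + 30 + 31 + 30 + 31 + 31 + 28 + 31 + 30 + 31 + 30 + 31 + 31 + 30 + 31 + 30 + 31 + 31 + 28 + 31 + 30 + 31 + 30 + 31 + 31 + 30 + 31 + 30 + 31 = 1491.

1491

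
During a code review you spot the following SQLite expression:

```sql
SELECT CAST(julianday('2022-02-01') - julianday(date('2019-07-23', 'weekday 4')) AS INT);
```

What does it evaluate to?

922

`weekday 4` advances to the next Thursday; 2019-07-23 is a Tuesday, so it moves forward to 2019-07-25.
6 days remain in July 2019 after the 25th (31 − 25).
Full months from August 2019 through January 2022 contribute their day counts.
Then 1 day into February 2022.
Total: 6 + 31 + 30 + 31 + 30 + 31 + 31 + 29 + 31 + 30 + 31 + 30 + 31 + 31 + 30 + 31 + 30 + 31 + 31 + 28 + 31 + 30 + 31 + 30 + 31 + 31 + 30 + 31 + 30 + 31 + 31 + 1 = 922.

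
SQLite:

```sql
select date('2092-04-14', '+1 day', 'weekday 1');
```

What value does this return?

2092-04-21

Advancing 1 more day within April lands on 2092-04-15.
`weekday 1` advances to the next Monday; 2092-04-15 is a Tuesday, so it moves forward to 2092-04-21.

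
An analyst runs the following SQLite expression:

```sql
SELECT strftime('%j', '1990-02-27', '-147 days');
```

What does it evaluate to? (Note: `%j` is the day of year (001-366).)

276

First apply '-147 days': 1990-02-27 → 1989-10-03.
Day-of-year for 1989-10-03: days since 1989-01-01 inclusive = 276, zero-padded to 276.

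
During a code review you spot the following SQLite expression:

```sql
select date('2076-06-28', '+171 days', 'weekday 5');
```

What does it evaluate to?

2076-12-18

Applying '+171 days' to 2076-06-28: counting 171 days forward gives 2076-12-16.
`weekday 5` advances to the next Friday; 2076-12-16 is a Wednesday, so it moves forward to 2076-12-18.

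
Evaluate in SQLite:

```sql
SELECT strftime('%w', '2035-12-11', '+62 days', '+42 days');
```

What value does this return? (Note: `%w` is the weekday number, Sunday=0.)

First apply '+62 days', '+42 days': 2035-12-11 → 2036-03-24.
2036-03-24 is a Monday; with Sunday=0 that is 1.

1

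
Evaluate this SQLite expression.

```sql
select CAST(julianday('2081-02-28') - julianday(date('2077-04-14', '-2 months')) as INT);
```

1475

Adding -2 months to 2077-04-14 gives 2077-02-14.
14 days remain in February 2077 after the 14th (28 − 14).
Full months from March 2077 through January 2081 contribute their day counts.
Then 28 days into February 2081.
Total: 14 + 31 + 30 + 31 + 30 + 31 + 31 + 30 + 31 + 30 + 31 + 31 + 28 + 31 + 30 + 31 + 30 + 31 + 31 + 30 + 31 + 30 + 31 + 31 + 28 + 31 + 30 + 31 + 30 + 31 + 31 + 30 + 31 + 30 + 31 + 31 + 29 + 31 + 30 + 31 + 30 + 31 + 31 + 30 + 31 + 30 + 31 + 31 + 28 = 1475.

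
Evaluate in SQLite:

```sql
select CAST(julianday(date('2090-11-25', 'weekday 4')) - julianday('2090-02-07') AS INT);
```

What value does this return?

`weekday 4` advances to the next Thursday; 2090-11-25 is a Saturday, so it moves forward to 2090-11-30.
21 days remain in February 2090 after the 7th (28 − 7).
Full months from March 2090 through October 2090 contribute their day counts.
Then 30 days into November 2090.
Total: 21 + 31 + 30 + 31 + 30 + 31 + 31 + 30 + 31 + 30 = 296.

296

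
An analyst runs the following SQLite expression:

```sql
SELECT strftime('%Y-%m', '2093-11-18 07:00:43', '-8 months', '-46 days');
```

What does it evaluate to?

First apply '-8 months', '-46 days': 2093-11-18 07:00:43 → 2093-01-31 07:00:43.
`%Y-%m` extracts the year-month: 2093-01.

2093-01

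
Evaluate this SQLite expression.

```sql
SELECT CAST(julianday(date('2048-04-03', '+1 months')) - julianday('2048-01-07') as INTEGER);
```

117

Adding +1 month to 2048-04-03 gives 2048-05-03.
24 days remain in January 2048 after the 7th (31 − 7).
February 2048: 29 days (leap year).
March 2048: 31 days.
April 2048: 30 days.
Then 3 days into May 2048.
Total: 24 + 29 + 31 + 30 + 3 = 117.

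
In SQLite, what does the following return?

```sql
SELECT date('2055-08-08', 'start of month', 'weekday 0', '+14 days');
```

`start of month` rewinds 2055-08-08 to 2055-08-01.
`weekday 0` advances to the next Sunday; 2055-08-01 is already a Sunday, so it stays at 2055-08-01.
Advancing 14 more days within August lands on 2055-08-15.

2055-08-15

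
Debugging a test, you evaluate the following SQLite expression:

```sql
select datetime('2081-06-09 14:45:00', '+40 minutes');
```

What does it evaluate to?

2081-06-09 15:25:00

+40 minutes from 2081-06-09 14:45:00 is 2081-06-09 15:25:00.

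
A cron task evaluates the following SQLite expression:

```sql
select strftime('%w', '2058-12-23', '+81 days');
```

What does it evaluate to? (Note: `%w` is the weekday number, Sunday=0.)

5

First apply '+81 days': 2058-12-23 → 2059-03-14.
2059-03-14 is a Friday; with Sunday=0 that is 5.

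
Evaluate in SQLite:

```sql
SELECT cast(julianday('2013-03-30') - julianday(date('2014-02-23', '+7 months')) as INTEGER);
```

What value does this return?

Adding +7 months to 2014-02-23 gives 2014-09-23.
1 day remains in March 2013 after the 30th (31 − 30).
Full months from April 2013 through August 2014 contribute their day counts.
Then 23 days into September 2014.
Total: 1 + 30 + 31 + 30 + 31 + 31 + 30 + 31 + 30 + 31 + 31 + 28 + 31 + 30 + 31 + 30 + 31 + 31 + 23 = 542.
The subtraction is earlier − later, so the result is −542 → -542.

-542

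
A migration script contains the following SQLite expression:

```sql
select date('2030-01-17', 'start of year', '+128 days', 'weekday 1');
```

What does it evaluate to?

2030-05-13

`start of year` rewinds 2030-01-17 to 2030-01-01.
Applying '+128 days' to 2030-01-01: counting 128 days forward gives 2030-05-09.
`weekday 1` advances to the next Monday; 2030-05-09 is a Thursday, so it moves forward to 2030-05-13.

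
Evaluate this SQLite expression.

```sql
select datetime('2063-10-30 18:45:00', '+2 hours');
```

+2 hours from 2063-10-30 18:45:00 is 2063-10-30 20:45:00.

2063-10-30 20:45:00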